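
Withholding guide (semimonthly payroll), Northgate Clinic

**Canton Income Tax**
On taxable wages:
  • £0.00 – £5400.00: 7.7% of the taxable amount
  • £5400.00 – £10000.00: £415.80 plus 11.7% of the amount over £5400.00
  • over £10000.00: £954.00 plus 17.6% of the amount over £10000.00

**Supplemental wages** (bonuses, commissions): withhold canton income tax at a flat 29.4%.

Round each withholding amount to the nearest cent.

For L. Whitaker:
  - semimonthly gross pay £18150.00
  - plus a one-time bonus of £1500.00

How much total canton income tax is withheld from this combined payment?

Canton Income Tax: taxable = £18150.00
  £954.00 + 17.6% × (£18150.00 − £10000.00) = £954.00 + 17.6% × £8150.00 = £2388.40
Supplemental (29.4% flat on bonus): 29.4% × £1500.00 = £441.00
Total canton income tax: £2388.40 + £441.00 = £2829.40

£2829.40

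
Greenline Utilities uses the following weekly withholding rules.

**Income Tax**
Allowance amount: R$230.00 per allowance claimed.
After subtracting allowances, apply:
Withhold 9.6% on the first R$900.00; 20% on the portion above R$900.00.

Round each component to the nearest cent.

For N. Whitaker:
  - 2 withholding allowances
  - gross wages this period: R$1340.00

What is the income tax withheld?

R$84.48

Income Tax: taxable = R$1340.00 − 2×R$230.00 = R$880.00
  9.6% × R$880.00 = R$84.48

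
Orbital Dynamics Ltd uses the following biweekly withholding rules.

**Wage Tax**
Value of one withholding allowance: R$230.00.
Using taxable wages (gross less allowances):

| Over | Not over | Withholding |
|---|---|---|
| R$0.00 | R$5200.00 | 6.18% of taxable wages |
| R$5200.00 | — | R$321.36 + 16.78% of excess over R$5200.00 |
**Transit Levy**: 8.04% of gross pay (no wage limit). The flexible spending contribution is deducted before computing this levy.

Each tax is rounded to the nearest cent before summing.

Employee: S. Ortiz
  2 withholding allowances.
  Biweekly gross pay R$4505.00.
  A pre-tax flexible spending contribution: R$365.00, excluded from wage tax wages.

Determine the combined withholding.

R$560.28

Wage Tax: taxable = R$4505.00 − R$365.00 − 2×R$230.00 = R$3680.00
  6.18% × R$3680.00 = R$227.42
Transit Levy: 8.04% × R$4140.00 = R$332.86
Total: R$227.42 + R$332.86 = R$560.28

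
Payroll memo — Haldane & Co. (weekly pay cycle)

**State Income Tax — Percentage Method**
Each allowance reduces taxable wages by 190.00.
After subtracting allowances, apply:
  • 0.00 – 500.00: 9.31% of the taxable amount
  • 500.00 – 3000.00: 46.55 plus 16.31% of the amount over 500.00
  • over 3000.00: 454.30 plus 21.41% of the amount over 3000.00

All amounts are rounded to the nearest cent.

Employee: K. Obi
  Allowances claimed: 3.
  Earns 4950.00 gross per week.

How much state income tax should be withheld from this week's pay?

State Income Tax: taxable = 4950.00 − 3×190.00 = 4380.00
  454.30 + 21.41% × (4380.00 − 3000.00) = 454.30 + 21.41% × 1380.00 = 749.76

749.76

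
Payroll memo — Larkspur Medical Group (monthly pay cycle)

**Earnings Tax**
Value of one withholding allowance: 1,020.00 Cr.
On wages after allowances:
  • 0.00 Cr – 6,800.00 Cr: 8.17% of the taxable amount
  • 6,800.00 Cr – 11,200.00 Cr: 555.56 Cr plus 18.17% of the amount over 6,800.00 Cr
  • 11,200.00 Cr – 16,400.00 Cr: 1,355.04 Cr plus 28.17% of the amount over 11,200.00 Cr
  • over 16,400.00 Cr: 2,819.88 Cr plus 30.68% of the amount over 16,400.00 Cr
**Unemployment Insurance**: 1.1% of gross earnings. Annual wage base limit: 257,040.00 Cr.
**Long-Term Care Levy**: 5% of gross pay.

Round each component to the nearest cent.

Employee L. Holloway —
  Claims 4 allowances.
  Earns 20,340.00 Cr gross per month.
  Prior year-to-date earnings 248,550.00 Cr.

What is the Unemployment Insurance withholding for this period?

93.39 Cr

Unemployment Insurance: cap 257,040.00 Cr − YTD 248,550.00 Cr = 8,490.00 Cr subject; 1.1% × 8,490.00 Cr = 93.39 Cr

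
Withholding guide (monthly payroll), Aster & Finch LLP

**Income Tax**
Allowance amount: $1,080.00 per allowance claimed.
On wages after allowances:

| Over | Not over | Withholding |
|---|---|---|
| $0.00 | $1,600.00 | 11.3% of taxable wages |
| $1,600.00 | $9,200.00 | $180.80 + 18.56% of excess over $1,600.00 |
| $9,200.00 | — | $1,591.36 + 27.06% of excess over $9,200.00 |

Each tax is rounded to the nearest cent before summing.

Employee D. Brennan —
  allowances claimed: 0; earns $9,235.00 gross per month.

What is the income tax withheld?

$1,600.83

Income Tax: taxable = $9,235.00
  $1,591.36 + 27.06% × ($9,235.00 − $9,200.00) = $1,591.36 + 27.06% × $35.00 = $1,600.83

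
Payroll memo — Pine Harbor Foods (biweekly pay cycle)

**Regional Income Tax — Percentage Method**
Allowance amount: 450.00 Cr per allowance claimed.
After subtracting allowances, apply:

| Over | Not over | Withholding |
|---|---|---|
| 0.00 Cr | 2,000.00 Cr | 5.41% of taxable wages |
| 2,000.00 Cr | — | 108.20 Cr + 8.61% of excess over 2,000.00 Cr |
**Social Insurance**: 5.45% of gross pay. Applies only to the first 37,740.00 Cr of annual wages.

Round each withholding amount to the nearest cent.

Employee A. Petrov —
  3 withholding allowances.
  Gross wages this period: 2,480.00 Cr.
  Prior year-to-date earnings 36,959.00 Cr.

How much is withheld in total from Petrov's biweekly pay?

103.69 Cr

Regional Income Tax: taxable = 2,480.00 Cr − 3×450.00 Cr = 1,130.00 Cr
  5.41% × 1,130.00 Cr = 61.13 Cr
Social Insurance: cap 37,740.00 Cr − YTD 36,959.00 Cr = 781.00 Cr subject; 5.45% × 781.00 Cr = 42.56 Cr
Total: 61.13 Cr + 42.56 Cr = 103.69 Cr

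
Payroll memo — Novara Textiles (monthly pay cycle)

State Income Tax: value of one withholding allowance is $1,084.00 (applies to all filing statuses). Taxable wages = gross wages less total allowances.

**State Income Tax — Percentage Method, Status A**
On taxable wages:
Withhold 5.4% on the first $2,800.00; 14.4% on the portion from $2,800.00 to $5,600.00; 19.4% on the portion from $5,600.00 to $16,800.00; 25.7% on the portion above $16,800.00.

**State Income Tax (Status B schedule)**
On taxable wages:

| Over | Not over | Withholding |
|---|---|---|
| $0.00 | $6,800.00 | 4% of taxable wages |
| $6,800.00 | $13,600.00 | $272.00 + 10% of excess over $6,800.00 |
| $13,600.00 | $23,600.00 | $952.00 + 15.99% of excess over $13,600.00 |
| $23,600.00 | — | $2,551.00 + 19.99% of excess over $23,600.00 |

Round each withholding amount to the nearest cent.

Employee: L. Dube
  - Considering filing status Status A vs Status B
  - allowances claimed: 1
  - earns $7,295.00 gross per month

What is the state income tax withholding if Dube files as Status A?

$672.93

State Income Tax (Status A): taxable = $7,295.00 − 1×$1,084.00 = $6,211.00
  $554.40 + 19.4% × ($6,211.00 − $5,600.00) = $554.40 + 19.4% × $611.00 = $672.93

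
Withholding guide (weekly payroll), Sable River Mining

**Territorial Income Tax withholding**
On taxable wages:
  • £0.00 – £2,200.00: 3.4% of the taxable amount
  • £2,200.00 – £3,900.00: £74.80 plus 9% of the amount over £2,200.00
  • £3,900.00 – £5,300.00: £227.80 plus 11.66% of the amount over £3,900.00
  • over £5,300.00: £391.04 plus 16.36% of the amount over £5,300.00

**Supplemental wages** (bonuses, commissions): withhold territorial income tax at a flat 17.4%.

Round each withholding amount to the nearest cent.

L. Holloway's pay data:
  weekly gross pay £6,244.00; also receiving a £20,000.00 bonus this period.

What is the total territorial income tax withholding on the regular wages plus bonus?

£4,025.48

Territorial Income Tax: taxable = £6,244.00
  £391.04 + 16.36% × (£6,244.00 − £5,300.00) = £391.04 + 16.36% × £944.00 = £545.48
Supplemental (17.4% flat on bonus): 17.4% × £20,000.00 = £3,480.00
Total territorial income tax: £545.48 + £3,480.00 = £4,025.48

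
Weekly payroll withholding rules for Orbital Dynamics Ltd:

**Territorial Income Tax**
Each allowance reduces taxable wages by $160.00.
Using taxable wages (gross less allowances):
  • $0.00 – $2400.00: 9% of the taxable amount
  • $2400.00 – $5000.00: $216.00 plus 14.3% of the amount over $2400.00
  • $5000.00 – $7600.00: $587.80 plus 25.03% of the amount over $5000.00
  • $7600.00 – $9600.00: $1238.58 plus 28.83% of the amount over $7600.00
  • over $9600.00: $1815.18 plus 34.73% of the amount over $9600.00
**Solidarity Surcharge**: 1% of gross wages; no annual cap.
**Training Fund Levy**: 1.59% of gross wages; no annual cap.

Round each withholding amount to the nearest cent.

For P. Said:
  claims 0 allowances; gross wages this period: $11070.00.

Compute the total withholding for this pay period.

$2612.42

Territorial Income Tax: taxable = $11070.00
  $1815.18 + 34.73% × ($11070.00 − $9600.00) = $1815.18 + 34.73% × $1470.00 = $2325.71
Solidarity Surcharge: 1% × $11070.00 = $110.70
Training Fund Levy: 1.59% × $11070.00 = $176.01
Total: $2325.71 + $110.70 + $176.01 = $2612.42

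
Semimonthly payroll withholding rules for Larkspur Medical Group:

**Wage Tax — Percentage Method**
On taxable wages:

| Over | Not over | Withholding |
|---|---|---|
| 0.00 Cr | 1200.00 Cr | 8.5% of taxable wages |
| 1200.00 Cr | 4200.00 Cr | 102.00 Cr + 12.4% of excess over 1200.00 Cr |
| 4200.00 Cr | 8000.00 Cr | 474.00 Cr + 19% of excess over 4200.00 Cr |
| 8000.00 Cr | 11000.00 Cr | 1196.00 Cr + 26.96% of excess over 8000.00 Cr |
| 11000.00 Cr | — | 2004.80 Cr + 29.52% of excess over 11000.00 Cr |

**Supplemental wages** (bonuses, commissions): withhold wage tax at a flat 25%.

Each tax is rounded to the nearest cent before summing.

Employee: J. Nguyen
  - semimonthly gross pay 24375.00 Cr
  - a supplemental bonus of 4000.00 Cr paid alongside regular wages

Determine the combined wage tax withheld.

Wage Tax: taxable = 24375.00 Cr
  2004.80 Cr + 29.52% × (24375.00 Cr − 11000.00 Cr) = 2004.80 Cr + 29.52% × 13375.00 Cr = 5953.10 Cr
Supplemental (25% flat on bonus): 25% × 4000.00 Cr = 1000.00 Cr
Total wage tax: 5953.10 Cr + 1000.00 Cr = 6953.10 Cr

6953.10 Cr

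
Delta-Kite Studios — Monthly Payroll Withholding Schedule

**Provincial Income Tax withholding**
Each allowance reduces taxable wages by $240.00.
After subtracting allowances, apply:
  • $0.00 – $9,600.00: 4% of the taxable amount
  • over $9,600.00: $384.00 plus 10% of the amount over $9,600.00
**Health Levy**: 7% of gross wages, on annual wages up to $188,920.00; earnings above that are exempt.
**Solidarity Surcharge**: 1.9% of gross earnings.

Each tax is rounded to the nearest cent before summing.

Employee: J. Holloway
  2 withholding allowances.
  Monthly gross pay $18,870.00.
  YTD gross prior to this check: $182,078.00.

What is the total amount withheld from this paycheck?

Provincial Income Tax: taxable = $18,870.00 − 2×$240.00 = $18,390.00
  $384.00 + 10% × ($18,390.00 − $9,600.00) = $384.00 + 10% × $8,790.00 = $1,263.00
Health Levy: cap $188,920.00 − YTD $182,078.00 = $6,842.00 subject; 7% × $6,842.00 = $478.94
Solidarity Surcharge: 1.9% × $18,870.00 = $358.53
Total: $1,263.00 + $478.94 + $358.53 = $2,100.47

$2,100.47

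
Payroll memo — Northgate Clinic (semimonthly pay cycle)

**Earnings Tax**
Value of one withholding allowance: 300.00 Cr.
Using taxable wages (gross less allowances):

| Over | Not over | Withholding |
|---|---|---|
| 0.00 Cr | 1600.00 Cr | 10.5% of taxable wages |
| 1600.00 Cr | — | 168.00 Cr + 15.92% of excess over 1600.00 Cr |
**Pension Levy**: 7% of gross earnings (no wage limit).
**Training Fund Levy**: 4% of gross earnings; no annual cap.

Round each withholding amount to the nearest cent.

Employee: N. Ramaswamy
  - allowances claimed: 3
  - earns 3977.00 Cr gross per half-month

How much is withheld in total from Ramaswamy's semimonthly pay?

Earnings Tax: taxable = 3977.00 Cr − 3×300.00 Cr = 3077.00 Cr
  168.00 Cr + 15.92% × (3077.00 Cr − 1600.00 Cr) = 168.00 Cr + 15.92% × 1477.00 Cr = 403.14 Cr
Pension Levy: 7% × 3977.00 Cr = 278.39 Cr
Training Fund Levy: 4% × 3977.00 Cr = 159.08 Cr
Total: 403.14 Cr + 278.39 Cr + 159.08 Cr = 840.61 Cr

840.61 Cr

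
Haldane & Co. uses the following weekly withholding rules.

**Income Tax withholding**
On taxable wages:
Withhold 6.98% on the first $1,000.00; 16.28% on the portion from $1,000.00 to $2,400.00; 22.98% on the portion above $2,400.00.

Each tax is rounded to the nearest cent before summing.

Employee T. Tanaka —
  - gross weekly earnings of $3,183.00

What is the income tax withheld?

$477.65

Income Tax: taxable = $3,183.00
  $297.72 + 22.98% × ($3,183.00 − $2,400.00) = $297.72 + 22.98% × $783.00 = $477.65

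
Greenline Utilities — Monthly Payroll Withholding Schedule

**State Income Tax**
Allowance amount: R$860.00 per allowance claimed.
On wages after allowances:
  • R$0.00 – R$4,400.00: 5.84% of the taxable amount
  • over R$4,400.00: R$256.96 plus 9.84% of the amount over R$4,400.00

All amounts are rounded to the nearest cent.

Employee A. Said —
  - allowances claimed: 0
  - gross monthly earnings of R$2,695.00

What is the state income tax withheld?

R$157.39

State Income Tax: taxable = R$2,695.00
  5.84% × R$2,695.00 = R$157.39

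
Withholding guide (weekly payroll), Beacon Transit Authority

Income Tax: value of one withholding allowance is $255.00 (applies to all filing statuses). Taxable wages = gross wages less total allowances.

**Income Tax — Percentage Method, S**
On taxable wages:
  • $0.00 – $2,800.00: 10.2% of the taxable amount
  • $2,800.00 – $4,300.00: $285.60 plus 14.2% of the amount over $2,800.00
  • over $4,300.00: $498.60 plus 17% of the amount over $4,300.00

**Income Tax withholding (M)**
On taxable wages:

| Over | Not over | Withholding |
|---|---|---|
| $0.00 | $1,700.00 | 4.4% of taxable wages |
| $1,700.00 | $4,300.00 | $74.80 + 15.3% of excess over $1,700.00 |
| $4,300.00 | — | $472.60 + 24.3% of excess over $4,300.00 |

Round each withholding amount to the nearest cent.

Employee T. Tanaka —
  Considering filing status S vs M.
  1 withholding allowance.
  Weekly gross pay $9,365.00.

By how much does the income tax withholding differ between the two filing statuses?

Income Tax (S): taxable = $9,365.00 − 1×$255.00 = $9,110.00
  $498.60 + 17% × ($9,110.00 − $4,300.00) = $498.60 + 17% × $4,810.00 = $1,316.30
Income Tax (M): taxable = $9,365.00 − 1×$255.00 = $9,110.00
  $472.60 + 24.3% × ($9,110.00 − $4,300.00) = $472.60 + 24.3% × $4,810.00 = $1,641.43
Difference: |$1,316.30 − $1,641.43| = $325.13 (higher under M)

$325.13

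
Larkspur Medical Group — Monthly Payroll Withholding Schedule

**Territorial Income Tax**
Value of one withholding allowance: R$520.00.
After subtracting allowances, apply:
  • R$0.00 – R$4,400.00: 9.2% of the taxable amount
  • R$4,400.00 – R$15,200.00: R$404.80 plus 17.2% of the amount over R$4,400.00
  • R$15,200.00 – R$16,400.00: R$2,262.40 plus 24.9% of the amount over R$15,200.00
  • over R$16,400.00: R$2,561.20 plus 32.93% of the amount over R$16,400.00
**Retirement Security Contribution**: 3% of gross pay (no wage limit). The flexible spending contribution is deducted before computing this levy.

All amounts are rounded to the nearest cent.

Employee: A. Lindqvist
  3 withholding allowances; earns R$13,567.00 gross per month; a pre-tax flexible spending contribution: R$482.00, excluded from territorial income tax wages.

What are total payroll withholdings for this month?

R$2,022.85

Territorial Income Tax: taxable = R$13,567.00 − R$482.00 − 3×R$520.00 = R$11,525.00
  R$404.80 + 17.2% × (R$11,525.00 − R$4,400.00) = R$404.80 + 17.2% × R$7,125.00 = R$1,630.30
Retirement Security Contribution: 3% × R$13,085.00 = R$392.55
Total: R$1,630.30 + R$392.55 = R$2,022.85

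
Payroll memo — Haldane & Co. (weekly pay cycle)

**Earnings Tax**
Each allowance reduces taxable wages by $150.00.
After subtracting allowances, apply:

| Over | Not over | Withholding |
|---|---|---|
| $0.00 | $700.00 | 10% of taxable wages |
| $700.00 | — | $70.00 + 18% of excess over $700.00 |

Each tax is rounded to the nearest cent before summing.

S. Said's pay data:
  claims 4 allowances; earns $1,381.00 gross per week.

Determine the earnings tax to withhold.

$84.58

Earnings Tax: taxable = $1,381.00 − 4×$150.00 = $781.00
  $70.00 + 18% × ($781.00 − $700.00) = $70.00 + 18% × $81.00 = $84.58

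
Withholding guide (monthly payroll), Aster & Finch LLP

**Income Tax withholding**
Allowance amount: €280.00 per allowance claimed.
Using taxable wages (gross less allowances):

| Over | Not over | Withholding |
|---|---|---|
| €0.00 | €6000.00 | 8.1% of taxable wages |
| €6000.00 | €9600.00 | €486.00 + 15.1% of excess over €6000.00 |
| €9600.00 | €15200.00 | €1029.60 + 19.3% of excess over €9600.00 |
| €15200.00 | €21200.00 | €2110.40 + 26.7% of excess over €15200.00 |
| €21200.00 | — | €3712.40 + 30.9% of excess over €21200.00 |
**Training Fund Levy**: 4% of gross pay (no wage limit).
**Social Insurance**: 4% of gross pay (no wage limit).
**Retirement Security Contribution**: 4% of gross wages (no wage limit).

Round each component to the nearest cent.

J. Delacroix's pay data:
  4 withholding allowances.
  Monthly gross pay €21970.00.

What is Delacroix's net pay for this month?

€15714.65

Income Tax: taxable = €21970.00 − 4×€280.00 = €20850.00
  €2110.40 + 26.7% × (€20850.00 − €15200.00) = €2110.40 + 26.7% × €5650.00 = €3618.95
Training Fund Levy: 4% × €21970.00 = €878.80
Social Insurance: 4% × €21970.00 = €878.80
Retirement Security Contribution: 4% × €21970.00 = €878.80
Total withheld: €3618.95 + €878.80 + €878.80 + €878.80 = €6255.35
Net pay: €21970.00 − €6255.35 = €15714.65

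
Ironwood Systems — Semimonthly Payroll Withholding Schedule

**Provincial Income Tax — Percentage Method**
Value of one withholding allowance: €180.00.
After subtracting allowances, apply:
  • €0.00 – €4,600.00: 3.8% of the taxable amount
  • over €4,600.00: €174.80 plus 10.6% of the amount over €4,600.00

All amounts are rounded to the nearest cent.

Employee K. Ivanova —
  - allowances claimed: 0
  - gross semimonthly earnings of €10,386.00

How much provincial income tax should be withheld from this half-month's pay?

€788.12

Provincial Income Tax: taxable = €10,386.00
  €174.80 + 10.6% × (€10,386.00 − €4,600.00) = €174.80 + 10.6% × €5,786.00 = €788.12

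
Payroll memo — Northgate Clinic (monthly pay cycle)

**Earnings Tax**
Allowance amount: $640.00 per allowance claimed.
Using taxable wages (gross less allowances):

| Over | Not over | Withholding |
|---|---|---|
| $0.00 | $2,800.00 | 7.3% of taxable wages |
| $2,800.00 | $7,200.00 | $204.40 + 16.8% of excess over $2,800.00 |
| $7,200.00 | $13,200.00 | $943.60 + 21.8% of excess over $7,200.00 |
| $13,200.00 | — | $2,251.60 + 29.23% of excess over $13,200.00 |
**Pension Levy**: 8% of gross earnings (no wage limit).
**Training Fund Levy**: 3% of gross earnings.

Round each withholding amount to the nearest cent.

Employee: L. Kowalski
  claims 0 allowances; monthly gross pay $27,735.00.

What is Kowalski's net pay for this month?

$18,183.97

Earnings Tax: taxable = $27,735.00
  $2,251.60 + 29.23% × ($27,735.00 − $13,200.00) = $2,251.60 + 29.23% × $14,535.00 = $6,500.18
Pension Levy: 8% × $27,735.00 = $2,218.80
Training Fund Levy: 3% × $27,735.00 = $832.05
Total withheld: $6,500.18 + $2,218.80 + $832.05 = $9,551.03
Net pay: $27,735.00 − $9,551.03 = $18,183.97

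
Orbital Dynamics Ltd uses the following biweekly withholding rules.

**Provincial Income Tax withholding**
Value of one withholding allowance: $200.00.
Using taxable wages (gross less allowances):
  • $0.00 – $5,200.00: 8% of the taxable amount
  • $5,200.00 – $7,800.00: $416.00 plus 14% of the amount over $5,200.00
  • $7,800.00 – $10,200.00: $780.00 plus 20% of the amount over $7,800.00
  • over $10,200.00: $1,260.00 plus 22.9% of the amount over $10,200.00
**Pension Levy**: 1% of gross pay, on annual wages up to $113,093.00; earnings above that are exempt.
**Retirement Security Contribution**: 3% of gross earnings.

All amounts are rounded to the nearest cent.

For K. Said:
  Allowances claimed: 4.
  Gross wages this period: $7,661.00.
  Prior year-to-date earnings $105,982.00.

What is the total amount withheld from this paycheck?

$949.48

Provincial Income Tax: taxable = $7,661.00 − 4×$200.00 = $6,861.00
  $416.00 + 14% × ($6,861.00 − $5,200.00) = $416.00 + 14% × $1,661.00 = $648.54
Pension Levy: cap $113,093.00 − YTD $105,982.00 = $7,111.00 subject; 1% × $7,111.00 = $71.11
Retirement Security Contribution: 3% × $7,661.00 = $229.83
Total: $648.54 + $71.11 + $229.83 = $949.48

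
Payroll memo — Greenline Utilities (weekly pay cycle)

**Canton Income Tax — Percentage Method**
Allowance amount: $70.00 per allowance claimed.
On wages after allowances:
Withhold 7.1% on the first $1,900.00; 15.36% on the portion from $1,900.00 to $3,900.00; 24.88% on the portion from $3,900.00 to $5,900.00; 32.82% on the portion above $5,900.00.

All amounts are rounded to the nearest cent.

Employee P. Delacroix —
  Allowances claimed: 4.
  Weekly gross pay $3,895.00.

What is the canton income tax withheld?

$398.32

Canton Income Tax: taxable = $3,895.00 − 4×$70.00 = $3,615.00
  $134.90 + 15.36% × ($3,615.00 − $1,900.00) = $134.90 + 15.36% × $1,715.00 = $398.32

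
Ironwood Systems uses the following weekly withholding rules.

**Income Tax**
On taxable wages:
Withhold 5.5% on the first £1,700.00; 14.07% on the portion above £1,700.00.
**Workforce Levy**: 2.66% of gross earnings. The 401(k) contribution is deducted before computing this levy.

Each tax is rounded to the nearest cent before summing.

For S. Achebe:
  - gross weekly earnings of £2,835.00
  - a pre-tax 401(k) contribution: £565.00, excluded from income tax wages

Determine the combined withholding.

Income Tax: taxable = £2,835.00 − £565.00 = £2,270.00
  £93.50 + 14.07% × (£2,270.00 − £1,700.00) = £93.50 + 14.07% × £570.00 = £173.70
Workforce Levy: 2.66% × £2,270.00 = £60.38
Total: £173.70 + £60.38 = £234.08

£234.08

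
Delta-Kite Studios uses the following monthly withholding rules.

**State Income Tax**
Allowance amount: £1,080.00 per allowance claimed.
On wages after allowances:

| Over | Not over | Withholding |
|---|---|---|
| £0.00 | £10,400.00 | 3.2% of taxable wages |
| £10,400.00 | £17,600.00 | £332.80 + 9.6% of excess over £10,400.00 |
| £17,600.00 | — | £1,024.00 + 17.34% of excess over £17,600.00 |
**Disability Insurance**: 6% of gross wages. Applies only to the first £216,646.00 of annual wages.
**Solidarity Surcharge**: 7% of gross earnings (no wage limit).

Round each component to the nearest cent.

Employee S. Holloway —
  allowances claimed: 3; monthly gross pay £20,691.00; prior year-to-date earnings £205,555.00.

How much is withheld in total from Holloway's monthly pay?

State Income Tax: taxable = £20,691.00 − 3×£1,080.00 = £17,451.00
  £332.80 + 9.6% × (£17,451.00 − £10,400.00) = £332.80 + 9.6% × £7,051.00 = £1,009.70
Disability Insurance: cap £216,646.00 − YTD £205,555.00 = £11,091.00 subject; 6% × £11,091.00 = £665.46
Solidarity Surcharge: 7% × £20,691.00 = £1,448.37
Total: £1,009.70 + £665.46 + £1,448.37 = £3,123.53

£3,123.53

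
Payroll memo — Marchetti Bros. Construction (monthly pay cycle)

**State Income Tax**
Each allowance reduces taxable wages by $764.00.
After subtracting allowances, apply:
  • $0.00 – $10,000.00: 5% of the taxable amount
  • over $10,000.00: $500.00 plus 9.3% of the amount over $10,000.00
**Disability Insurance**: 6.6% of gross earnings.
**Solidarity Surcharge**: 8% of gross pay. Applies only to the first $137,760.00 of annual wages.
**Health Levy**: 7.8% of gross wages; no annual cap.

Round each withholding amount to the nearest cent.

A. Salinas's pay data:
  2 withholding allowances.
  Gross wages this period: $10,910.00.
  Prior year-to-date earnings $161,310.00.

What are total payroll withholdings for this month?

State Income Tax: taxable = $10,910.00 − 2×$764.00 = $9,382.00
  5% × $9,382.00 = $469.10
Disability Insurance: 6.6% × $10,910.00 = $720.06
Solidarity Surcharge: YTD $161,310.00 ≥ cap $137,760.00 → $0.00
Health Levy: 7.8% × $10,910.00 = $850.98
Total: $469.10 + $720.06 + $0.00 + $850.98 = $2,040.14

$2,040.14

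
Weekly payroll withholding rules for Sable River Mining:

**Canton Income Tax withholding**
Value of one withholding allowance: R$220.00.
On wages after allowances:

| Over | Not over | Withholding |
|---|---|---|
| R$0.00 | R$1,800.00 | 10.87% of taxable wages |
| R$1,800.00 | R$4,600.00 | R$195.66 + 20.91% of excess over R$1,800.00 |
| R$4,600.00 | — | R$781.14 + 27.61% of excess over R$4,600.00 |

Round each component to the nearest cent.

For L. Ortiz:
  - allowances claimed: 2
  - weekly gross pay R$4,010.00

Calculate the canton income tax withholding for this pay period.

Canton Income Tax: taxable = R$4,010.00 − 2×R$220.00 = R$3,570.00
  R$195.66 + 20.91% × (R$3,570.00 − R$1,800.00) = R$195.66 + 20.91% × R$1,770.00 = R$565.77

R$565.77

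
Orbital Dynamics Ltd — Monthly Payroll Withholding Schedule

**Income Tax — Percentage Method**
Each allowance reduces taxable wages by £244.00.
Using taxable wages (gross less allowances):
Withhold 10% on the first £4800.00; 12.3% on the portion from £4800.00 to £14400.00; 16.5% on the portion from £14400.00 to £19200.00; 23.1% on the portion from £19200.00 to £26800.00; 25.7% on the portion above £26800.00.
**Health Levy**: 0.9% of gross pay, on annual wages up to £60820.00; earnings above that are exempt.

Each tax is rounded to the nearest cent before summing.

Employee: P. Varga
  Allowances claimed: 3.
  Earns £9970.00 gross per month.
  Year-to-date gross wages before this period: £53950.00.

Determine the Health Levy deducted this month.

£61.83

Health Levy: cap £60820.00 − YTD £53950.00 = £6870.00 subject; 0.9% × £6870.00 = £61.83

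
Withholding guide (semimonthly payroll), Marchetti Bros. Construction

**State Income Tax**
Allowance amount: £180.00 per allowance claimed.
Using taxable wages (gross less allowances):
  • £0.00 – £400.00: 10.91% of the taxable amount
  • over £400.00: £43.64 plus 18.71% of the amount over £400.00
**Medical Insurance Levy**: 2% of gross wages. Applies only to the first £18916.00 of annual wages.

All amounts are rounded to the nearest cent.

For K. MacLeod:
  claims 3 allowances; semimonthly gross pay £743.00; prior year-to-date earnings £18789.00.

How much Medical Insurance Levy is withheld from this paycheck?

Medical Insurance Levy: cap £18916.00 − YTD £18789.00 = £127.00 subject; 2% × £127.00 = £2.54

£2.54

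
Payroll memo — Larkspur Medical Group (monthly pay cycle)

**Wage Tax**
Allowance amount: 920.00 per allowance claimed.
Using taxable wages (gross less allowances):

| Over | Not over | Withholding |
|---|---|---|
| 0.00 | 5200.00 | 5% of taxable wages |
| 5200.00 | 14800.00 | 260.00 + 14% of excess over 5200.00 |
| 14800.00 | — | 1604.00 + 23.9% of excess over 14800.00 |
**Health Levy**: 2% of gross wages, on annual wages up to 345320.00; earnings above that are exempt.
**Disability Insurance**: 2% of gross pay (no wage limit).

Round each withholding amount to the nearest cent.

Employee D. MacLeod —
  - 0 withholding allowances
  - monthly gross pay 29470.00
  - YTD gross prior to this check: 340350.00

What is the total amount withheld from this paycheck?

Wage Tax: taxable = 29470.00
  1604.00 + 23.9% × (29470.00 − 14800.00) = 1604.00 + 23.9% × 14670.00 = 5110.13
Health Levy: cap 345320.00 − YTD 340350.00 = 4970.00 subject; 2% × 4970.00 = 99.40
Disability Insurance: 2% × 29470.00 = 589.40
Total: 5110.13 + 99.40 + 589.40 = 5798.93

5798.93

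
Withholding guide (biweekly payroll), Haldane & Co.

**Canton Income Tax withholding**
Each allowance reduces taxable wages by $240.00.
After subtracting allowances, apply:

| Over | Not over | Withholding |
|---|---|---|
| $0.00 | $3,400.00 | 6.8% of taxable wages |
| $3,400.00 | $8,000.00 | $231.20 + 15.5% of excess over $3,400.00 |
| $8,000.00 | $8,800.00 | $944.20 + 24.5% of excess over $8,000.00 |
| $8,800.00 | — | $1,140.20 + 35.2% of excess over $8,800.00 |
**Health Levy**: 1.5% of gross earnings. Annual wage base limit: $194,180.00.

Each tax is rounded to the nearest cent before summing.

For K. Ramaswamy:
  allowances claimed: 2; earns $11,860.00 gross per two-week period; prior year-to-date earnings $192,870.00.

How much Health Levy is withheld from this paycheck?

Health Levy: cap $194,180.00 − YTD $192,870.00 = $1,310.00 subject; 1.5% × $1,310.00 = $19.65

$19.65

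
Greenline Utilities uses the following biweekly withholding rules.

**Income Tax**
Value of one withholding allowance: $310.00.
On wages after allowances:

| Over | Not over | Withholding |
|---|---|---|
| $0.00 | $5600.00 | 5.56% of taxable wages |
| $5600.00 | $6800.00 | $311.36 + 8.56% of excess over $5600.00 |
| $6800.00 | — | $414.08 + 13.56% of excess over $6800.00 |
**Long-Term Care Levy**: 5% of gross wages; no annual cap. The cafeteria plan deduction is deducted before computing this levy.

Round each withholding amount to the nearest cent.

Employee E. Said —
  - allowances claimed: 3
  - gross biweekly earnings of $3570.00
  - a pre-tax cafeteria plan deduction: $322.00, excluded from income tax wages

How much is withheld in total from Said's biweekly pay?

$291.28

Income Tax: taxable = $3570.00 − $322.00 − 3×$310.00 = $2318.00
  5.56% × $2318.00 = $128.88
Long-Term Care Levy: 5% × $3248.00 = $162.40
Total: $128.88 + $162.40 = $291.28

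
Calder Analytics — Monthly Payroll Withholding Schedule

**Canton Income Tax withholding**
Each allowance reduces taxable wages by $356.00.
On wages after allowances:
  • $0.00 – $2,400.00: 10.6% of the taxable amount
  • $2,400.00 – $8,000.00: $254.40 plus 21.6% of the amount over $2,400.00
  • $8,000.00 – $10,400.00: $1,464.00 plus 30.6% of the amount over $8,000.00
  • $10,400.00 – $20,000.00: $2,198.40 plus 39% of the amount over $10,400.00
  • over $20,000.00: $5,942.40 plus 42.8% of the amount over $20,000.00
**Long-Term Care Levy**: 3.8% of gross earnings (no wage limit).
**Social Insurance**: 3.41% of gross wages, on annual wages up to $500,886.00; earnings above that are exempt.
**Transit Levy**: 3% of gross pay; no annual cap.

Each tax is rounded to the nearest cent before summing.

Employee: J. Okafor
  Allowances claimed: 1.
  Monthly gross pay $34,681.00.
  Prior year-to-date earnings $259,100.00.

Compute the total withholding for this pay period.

Canton Income Tax: taxable = $34,681.00 − 1×$356.00 = $34,325.00
  $5,942.40 + 42.8% × ($34,325.00 − $20,000.00) = $5,942.40 + 42.8% × $14,325.00 = $12,073.50
Long-Term Care Levy: 3.8% × $34,681.00 = $1,317.88
Social Insurance: 3.41% × $34,681.00 = $1,182.62
Transit Levy: 3% × $34,681.00 = $1,040.43
Total: $12,073.50 + $1,317.88 + $1,182.62 + $1,040.43 = $15,614.43

$15,614.43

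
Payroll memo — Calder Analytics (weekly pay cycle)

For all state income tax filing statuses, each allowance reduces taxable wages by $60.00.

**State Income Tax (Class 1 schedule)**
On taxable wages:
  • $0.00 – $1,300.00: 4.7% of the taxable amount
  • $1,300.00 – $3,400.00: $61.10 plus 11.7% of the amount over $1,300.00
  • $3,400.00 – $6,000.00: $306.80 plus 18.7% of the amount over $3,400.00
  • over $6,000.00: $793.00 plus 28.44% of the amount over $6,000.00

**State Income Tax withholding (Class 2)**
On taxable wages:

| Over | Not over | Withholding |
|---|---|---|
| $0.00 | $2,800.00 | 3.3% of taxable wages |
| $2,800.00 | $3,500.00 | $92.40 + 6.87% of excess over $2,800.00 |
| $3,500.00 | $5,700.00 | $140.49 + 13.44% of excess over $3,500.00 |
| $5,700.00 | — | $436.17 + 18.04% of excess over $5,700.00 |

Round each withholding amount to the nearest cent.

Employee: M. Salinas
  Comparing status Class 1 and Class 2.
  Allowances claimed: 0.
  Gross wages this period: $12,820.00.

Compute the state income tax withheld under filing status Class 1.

State Income Tax (Class 1): taxable = $12,820.00
  $793.00 + 28.44% × ($12,820.00 − $6,000.00) = $793.00 + 28.44% × $6,820.00 = $2,732.61

$2,732.61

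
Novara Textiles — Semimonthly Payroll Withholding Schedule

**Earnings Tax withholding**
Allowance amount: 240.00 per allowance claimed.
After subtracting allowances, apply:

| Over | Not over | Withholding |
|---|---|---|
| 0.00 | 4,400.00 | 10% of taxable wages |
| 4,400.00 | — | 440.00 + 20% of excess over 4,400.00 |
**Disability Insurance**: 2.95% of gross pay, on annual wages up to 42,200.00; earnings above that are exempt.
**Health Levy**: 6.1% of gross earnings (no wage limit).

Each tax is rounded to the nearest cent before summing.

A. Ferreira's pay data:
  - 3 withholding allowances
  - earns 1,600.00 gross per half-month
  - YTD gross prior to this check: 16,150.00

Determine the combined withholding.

232.80

Earnings Tax: taxable = 1,600.00 − 3×240.00 = 880.00
  10% × 880.00 = 88.00
Disability Insurance: 2.95% × 1,600.00 = 47.20
Health Levy: 6.1% × 1,600.00 = 97.60
Total: 88.00 + 47.20 + 97.60 = 232.80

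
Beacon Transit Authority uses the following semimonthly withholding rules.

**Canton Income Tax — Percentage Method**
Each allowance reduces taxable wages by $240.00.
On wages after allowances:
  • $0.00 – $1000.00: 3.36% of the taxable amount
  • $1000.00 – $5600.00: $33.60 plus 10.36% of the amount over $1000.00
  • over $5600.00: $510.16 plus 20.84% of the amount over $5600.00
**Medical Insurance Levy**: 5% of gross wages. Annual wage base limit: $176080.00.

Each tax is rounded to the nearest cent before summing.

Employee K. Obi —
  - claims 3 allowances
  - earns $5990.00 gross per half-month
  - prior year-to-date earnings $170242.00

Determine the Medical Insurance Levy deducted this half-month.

$291.90

Medical Insurance Levy: cap $176080.00 − YTD $170242.00 = $5838.00 subject; 5% × $5838.00 = $291.90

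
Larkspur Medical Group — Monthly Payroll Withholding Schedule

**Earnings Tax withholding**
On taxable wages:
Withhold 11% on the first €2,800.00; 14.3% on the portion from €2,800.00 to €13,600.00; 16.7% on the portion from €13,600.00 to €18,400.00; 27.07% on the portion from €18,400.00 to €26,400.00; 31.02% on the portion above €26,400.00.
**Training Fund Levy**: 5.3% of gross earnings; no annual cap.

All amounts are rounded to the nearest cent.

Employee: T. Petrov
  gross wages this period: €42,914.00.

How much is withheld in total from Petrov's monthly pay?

€12,216.68

Earnings Tax: taxable = €42,914.00
  €4,819.60 + 31.02% × (€42,914.00 − €26,400.00) = €4,819.60 + 31.02% × €16,514.00 = €9,942.24
Training Fund Levy: 5.3% × €42,914.00 = €2,274.44
Total: €9,942.24 + €2,274.44 = €12,216.68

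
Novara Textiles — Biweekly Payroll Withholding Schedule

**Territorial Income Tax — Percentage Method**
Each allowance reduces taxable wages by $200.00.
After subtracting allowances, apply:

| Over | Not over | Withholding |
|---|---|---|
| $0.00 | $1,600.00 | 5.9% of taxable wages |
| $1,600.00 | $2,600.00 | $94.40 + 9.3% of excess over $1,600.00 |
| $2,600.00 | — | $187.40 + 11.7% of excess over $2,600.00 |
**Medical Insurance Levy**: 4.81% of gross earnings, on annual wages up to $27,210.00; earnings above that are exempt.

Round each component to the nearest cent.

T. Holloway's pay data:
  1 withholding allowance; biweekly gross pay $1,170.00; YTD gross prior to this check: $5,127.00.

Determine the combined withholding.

Territorial Income Tax: taxable = $1,170.00 − 1×$200.00 = $970.00
  5.9% × $970.00 = $57.23
Medical Insurance Levy: 4.81% × $1,170.00 = $56.28
Total: $57.23 + $56.28 = $113.51

$113.51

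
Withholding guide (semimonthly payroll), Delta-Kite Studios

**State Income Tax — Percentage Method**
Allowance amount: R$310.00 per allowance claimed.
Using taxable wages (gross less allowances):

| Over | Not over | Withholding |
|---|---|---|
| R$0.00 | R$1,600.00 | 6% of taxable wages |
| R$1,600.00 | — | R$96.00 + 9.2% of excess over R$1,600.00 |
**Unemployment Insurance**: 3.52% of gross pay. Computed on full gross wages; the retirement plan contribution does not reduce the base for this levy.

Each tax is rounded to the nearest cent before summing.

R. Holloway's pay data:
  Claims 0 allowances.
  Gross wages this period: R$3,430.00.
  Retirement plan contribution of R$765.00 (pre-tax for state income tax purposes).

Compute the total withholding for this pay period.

State Income Tax: taxable = R$3,430.00 − R$765.00 = R$2,665.00
  R$96.00 + 9.2% × (R$2,665.00 − R$1,600.00) = R$96.00 + 9.2% × R$1,065.00 = R$193.98
Unemployment Insurance: 3.52% × R$3,430.00 = R$120.74
Total: R$193.98 + R$120.74 = R$314.72

R$314.72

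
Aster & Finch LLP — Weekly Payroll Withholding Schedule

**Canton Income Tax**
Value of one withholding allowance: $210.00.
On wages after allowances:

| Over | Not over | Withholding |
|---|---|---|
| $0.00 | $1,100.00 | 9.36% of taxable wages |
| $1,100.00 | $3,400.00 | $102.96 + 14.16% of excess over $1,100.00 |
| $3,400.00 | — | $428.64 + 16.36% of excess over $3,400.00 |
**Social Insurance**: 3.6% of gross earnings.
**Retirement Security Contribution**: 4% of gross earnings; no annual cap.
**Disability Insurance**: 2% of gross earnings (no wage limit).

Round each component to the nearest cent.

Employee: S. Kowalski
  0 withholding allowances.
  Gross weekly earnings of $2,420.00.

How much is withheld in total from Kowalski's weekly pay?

$522.19

Canton Income Tax: taxable = $2,420.00
  $102.96 + 14.16% × ($2,420.00 − $1,100.00) = $102.96 + 14.16% × $1,320.00 = $289.87
Social Insurance: 3.6% × $2,420.00 = $87.12
Retirement Security Contribution: 4% × $2,420.00 = $96.80
Disability Insurance: 2% × $2,420.00 = $48.40
Total: $289.87 + $87.12 + $96.80 + $48.40 = $522.19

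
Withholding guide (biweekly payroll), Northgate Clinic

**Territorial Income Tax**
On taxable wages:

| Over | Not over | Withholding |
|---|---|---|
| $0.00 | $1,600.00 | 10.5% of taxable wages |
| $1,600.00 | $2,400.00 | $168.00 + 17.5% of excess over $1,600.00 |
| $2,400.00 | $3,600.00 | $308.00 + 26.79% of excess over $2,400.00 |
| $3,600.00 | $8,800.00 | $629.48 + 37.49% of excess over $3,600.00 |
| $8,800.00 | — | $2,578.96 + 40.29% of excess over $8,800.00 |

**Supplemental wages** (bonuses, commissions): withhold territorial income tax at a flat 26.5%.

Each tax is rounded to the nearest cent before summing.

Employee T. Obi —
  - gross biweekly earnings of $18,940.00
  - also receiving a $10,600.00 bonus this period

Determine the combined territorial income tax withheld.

$9,473.37

Territorial Income Tax: taxable = $18,940.00
  $2,578.96 + 40.29% × ($18,940.00 − $8,800.00) = $2,578.96 + 40.29% × $10,140.00 = $6,664.37
Supplemental (26.5% flat on bonus): 26.5% × $10,600.00 = $2,809.00
Total territorial income tax: $6,664.37 + $2,809.00 = $9,473.37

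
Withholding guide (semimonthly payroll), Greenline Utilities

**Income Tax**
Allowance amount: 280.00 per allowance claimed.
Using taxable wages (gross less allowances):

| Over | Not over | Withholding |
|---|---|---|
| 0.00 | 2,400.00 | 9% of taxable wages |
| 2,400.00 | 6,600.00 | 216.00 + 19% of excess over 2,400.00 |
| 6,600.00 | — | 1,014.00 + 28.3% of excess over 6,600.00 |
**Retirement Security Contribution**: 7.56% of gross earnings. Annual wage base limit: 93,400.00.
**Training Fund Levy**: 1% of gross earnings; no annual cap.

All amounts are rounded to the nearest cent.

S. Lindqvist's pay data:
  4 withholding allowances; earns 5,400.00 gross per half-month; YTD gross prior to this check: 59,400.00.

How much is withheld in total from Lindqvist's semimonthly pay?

1,035.44

Income Tax: taxable = 5,400.00 − 4×280.00 = 4,280.00
  216.00 + 19% × (4,280.00 − 2,400.00) = 216.00 + 19% × 1,880.00 = 573.20
Retirement Security Contribution: 7.56% × 5,400.00 = 408.24
Training Fund Levy: 1% × 5,400.00 = 54.00
Total: 573.20 + 408.24 + 54.00 = 1,035.44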